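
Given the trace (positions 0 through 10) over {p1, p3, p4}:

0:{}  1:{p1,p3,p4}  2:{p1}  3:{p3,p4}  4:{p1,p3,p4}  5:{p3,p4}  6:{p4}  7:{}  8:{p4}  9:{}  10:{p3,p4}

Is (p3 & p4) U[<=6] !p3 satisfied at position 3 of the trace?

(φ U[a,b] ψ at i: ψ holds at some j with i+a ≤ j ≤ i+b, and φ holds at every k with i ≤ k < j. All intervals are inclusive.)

Yes

Need some j in [3,9] with !p3, and (p3 & p4) at every k in [3,j-1].
  j=3: !p3 false.
  j=4: !p3 false.
  j=5: !p3 false.
  j=6: !p3 holds; (p3 & p4) holds at every k in [3,5] → satisfied.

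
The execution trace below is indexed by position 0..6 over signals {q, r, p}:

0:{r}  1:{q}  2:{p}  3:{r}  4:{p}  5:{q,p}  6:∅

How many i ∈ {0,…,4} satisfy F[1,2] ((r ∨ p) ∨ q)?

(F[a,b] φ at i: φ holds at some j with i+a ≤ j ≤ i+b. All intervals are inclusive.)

Evaluate at each i in [0,4]:
  i=0: ✓ (witness j=1)
  i=1: ✓ (witness j=2)
  i=2: ✓ (witness j=3)
  i=3: ✓ (witness j=4)
  i=4: ✓ (witness j=5)
Positions where it holds: {0, 1, 2, 3, 4} → 5.

5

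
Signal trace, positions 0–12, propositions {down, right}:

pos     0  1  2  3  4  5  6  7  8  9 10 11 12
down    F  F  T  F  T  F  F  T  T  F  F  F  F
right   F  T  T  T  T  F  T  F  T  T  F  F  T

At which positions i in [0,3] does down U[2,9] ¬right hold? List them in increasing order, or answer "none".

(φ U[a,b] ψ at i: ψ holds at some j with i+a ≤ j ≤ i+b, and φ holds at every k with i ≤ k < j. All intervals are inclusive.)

Evaluate at each i in [0,3]:
  i=0: ✗ (lhs fails at k=0 before rhs at j=5)
  i=1: ✗ (lhs fails at k=1 before rhs at j=5)
  i=2: ✗ (lhs fails at k=3 before rhs at j=5)
  i=3: ✗ (lhs fails at k=3 before rhs at j=5)

none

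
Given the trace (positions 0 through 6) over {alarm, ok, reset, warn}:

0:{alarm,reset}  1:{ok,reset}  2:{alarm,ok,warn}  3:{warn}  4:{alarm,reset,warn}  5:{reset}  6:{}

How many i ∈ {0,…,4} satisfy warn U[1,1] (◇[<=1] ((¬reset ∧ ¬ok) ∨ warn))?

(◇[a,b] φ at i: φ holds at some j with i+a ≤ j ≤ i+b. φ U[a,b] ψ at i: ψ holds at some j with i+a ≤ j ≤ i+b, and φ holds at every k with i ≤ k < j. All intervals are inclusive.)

Evaluate at each i in [0,4]:
  i=0: ✗ (lhs fails at k=0 before rhs at j=1)
  i=1: ✗ (lhs fails at k=1 before rhs at j=2)
  i=2: ✓ (rhs at j=3; lhs holds on [2,2])
  i=3: ✓ (rhs at j=4; lhs holds on [3,3])
  i=4: ✓ (rhs at j=5; lhs holds on [4,4])
Positions where it holds: {2, 3, 4} → 3.

3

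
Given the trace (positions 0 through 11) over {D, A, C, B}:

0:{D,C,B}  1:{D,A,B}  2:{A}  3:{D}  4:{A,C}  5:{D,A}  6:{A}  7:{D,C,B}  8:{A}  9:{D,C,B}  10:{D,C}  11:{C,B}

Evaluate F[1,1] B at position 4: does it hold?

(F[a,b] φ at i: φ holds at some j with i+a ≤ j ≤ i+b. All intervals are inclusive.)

No

Check B at each j in [5,5]:
  j=5: false
No position in the window satisfies it → formula fails.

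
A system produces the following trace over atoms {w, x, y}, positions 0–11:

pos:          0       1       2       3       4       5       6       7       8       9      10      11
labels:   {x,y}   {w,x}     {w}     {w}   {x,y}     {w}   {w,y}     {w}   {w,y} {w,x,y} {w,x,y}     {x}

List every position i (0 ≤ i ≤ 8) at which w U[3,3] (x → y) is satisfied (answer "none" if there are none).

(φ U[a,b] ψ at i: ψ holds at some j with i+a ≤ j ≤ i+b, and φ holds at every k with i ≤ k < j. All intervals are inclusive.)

Evaluate at each i in [0,8]:
  i=0: ✗ (lhs fails at k=0 before rhs at j=3)
  i=1: ✓ (rhs at j=4; lhs holds on [1,3])
  i=2: ✗ (lhs fails at k=4 before rhs at j=5)
  i=3: ✗ (lhs fails at k=4 before rhs at j=6)
  i=4: ✗ (lhs fails at k=4 before rhs at j=7)
  i=5: ✓ (rhs at j=8; lhs holds on [5,7])
  i=6: ✓ (rhs at j=9; lhs holds on [6,8])
  i=7: ✓ (rhs at j=10; lhs holds on [7,9])
  i=8: ✗ (no rhs in [11,11])

1, 5, 6, 7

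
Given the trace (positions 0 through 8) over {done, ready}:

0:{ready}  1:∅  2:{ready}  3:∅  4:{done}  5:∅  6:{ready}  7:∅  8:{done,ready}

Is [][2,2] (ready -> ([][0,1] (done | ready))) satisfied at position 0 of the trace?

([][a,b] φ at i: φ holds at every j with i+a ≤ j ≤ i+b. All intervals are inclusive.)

No

Check (ready -> ([][0,1] (done | ready))) at every j in [2,2]:
  j=2: antecedent true; consequent fails at 3 → ✗
Fails at j=2 → formula fails.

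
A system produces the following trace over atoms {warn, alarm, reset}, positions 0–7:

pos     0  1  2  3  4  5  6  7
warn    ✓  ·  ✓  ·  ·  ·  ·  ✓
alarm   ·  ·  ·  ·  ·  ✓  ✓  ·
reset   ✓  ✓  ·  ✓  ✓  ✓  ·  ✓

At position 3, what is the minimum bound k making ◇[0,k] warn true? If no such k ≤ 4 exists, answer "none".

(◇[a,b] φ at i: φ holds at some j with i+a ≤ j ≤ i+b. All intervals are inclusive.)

Scan j = 3,4,… for warn:
  j=3: fails
  j=4: fails
  j=5: fails
  j=6: fails
  j=7: holds
First hit at j=7, so smallest k = 7-3 = 4.

4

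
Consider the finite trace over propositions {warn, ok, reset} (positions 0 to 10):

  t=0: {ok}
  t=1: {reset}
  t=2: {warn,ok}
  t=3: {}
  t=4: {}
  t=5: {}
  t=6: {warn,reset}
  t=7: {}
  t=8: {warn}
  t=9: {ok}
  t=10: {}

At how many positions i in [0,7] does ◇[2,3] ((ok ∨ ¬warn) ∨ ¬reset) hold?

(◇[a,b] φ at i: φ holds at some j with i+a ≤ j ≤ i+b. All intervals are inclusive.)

8

Evaluate at each i in [0,7]:
  i=0: ✓ (witness j=2)
  i=1: ✓ (witness j=3)
  i=2: ✓ (witness j=4)
  i=3: ✓ (witness j=5)
  i=4: ✓ (witness j=7)
  i=5: ✓ (witness j=7)
  i=6: ✓ (witness j=8)
  i=7: ✓ (witness j=9)
Positions where it holds: {0, 1, 2, 3, 4, 5, 6, 7} → 8.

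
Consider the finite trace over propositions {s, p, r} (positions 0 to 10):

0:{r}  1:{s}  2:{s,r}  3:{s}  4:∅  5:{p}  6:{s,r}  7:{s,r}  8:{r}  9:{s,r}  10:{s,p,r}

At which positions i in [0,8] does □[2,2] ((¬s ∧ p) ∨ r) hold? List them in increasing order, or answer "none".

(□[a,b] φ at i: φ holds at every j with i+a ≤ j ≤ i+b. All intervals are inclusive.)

0, 3, 4, 5, 6, 7, 8

Evaluate at each i in [0,8]:
  i=0: ✓ (all of [2,2])
  i=1: ✗ (fails at j=3)
  i=2: ✗ (fails at j=4)
  i=3: ✓ (all of [5,5])
  i=4: ✓ (all of [6,6])
  i=5: ✓ (all of [7,7])
  i=6: ✓ (all of [8,8])
  i=7: ✓ (all of [9,9])
  i=8: ✓ (all of [10,10])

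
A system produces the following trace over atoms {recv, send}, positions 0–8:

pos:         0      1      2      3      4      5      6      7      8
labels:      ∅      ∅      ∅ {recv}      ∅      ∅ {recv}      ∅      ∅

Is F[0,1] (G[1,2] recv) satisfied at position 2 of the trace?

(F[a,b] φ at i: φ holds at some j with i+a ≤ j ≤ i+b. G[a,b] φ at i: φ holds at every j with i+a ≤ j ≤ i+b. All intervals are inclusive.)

Check G[1,2] recv at each j in [2,3]:
  j=2: fails at 4
  j=3: fails at 4
No position in the window satisfies it → formula fails.

False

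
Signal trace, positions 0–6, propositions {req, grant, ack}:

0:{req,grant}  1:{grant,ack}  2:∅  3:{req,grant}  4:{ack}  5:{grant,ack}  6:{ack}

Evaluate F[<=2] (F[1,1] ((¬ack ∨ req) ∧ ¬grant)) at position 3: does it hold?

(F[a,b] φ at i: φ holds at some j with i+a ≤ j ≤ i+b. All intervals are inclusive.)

Check F[1,1] ((¬ack ∨ req) ∧ ¬grant) at each j in [3,5]:
  j=3: fails (none in [4,4])
  j=4: fails (none in [5,5])
  j=5: fails (none in [6,6])
No position in the window satisfies it → formula fails.

False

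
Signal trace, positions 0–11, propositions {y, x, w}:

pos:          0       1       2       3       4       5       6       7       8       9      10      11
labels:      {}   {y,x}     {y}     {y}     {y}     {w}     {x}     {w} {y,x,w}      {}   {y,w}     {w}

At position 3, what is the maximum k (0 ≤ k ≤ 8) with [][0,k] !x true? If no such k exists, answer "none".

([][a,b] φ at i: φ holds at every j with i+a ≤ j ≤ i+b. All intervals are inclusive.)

2

!x must hold from j=3 onward; find where it first fails.
  j=3: holds
  j=4: holds
  j=5: holds
  j=6: fails
Holds on [3,5], so largest k = 2.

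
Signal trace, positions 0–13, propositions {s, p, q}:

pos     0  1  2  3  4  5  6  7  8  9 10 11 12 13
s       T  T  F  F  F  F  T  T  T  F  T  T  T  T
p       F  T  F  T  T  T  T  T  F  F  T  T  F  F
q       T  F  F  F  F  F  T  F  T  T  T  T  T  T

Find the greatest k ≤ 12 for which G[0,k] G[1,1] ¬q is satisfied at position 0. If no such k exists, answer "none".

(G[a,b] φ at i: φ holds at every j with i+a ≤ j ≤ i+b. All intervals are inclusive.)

G[1,1] ¬q must hold from j=0 onward; find where it first fails.
  j=0: holds
  j=1: holds
  j=2: holds
  j=3: holds
  j=4: holds
  j=5: fails
Holds on [0,4], so largest k = 4.

4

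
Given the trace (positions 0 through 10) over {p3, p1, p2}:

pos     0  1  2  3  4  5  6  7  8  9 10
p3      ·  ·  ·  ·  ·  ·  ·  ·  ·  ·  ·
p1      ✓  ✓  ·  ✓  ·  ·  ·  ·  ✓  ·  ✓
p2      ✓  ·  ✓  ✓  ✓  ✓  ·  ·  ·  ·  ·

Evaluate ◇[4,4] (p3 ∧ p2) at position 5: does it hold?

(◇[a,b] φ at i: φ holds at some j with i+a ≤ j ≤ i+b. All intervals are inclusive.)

Check (p3 ∧ p2) at each j in [9,9]:
  j=9: false
No position in the window satisfies it → formula fails.

False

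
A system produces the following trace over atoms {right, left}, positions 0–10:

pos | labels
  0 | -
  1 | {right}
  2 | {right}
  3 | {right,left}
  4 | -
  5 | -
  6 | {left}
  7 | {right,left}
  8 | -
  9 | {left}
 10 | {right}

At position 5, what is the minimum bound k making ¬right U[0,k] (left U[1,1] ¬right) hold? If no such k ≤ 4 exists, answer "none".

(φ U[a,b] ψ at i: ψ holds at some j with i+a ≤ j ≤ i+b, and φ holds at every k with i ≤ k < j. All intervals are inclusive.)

2

Need earliest j ≥ 5 with (left U[1,1] ¬right), and ¬right at every k in [5,j-1].
  j=5: rhs fails.
  j=6: rhs fails.
  j=7: rhs holds; lhs holds on [5,6]. k = 2.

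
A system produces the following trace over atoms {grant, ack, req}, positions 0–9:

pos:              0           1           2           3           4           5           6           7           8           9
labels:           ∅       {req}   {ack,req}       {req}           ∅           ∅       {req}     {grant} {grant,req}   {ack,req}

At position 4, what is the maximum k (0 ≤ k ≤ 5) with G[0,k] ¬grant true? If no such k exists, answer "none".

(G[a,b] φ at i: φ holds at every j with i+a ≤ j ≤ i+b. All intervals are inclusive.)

2

¬grant must hold from j=4 onward; find where it first fails.
  j=4: holds
  j=5: holds
  j=6: holds
  j=7: fails
Holds on [4,6], so largest k = 2.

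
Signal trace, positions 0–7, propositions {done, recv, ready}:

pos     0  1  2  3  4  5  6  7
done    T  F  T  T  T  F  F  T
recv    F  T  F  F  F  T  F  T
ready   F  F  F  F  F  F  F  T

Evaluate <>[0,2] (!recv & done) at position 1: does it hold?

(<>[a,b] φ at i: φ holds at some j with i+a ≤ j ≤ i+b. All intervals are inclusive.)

Check (!recv & done) at each j in [1,3]:
  j=1: false
  j=2: true
  j=3: true
Found at j=2 → formula holds.

True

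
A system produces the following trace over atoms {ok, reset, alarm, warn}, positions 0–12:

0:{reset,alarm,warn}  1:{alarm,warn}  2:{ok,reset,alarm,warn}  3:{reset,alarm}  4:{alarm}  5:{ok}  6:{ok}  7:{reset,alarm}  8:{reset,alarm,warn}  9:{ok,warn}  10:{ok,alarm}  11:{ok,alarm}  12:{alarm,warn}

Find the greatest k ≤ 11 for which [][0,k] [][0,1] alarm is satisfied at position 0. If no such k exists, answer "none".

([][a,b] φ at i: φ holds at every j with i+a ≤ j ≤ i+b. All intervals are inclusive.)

[][0,1] alarm must hold from j=0 onward; find where it first fails.
  j=0: holds
  j=1: holds
  j=2: holds
  j=3: holds
  j=4: fails
Holds on [0,3], so largest k = 3.

3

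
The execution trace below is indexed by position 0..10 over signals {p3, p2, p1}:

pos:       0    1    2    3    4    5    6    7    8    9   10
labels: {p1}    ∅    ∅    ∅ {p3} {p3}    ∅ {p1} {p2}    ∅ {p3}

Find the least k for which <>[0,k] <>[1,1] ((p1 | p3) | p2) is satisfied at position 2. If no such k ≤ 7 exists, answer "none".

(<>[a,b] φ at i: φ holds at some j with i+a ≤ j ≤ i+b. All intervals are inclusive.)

Scan j = 2,3,… for <>[1,1] ((p1 | p3) | p2):
  j=2: fails
  j=3: holds
First hit at j=3, so smallest k = 3-2 = 1.

1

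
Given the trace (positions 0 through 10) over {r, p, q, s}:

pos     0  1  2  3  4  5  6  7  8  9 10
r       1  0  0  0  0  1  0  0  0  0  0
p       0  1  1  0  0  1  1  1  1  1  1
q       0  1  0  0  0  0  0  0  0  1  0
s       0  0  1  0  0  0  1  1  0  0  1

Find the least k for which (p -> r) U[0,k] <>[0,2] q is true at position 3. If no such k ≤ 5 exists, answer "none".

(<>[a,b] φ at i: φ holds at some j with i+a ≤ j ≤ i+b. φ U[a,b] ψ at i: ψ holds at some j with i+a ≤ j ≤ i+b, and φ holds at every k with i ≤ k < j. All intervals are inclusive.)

Need earliest j ≥ 3 with <>[0,2] q, and (p -> r) at every k in [3,j-1].
  j=3: rhs fails.
  j=4: rhs fails.
  j=5: rhs fails.
  j=6: rhs fails.
  j=7: rhs holds but lhs fails at k=6.
  j=8: rhs holds but lhs fails at k=6.
No witness within the range → none.

none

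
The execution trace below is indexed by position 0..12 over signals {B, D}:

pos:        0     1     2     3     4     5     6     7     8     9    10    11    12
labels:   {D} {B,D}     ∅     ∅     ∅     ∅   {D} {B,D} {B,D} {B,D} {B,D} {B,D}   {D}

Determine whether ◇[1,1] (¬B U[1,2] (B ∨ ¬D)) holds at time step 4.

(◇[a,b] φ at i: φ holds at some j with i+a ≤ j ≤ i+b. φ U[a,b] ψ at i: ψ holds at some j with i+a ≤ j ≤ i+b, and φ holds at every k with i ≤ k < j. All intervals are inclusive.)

Check (¬B U[1,2] (B ∨ ¬D)) at each j in [5,5]:
  j=5: holds
Found at j=5 → formula holds.

Holds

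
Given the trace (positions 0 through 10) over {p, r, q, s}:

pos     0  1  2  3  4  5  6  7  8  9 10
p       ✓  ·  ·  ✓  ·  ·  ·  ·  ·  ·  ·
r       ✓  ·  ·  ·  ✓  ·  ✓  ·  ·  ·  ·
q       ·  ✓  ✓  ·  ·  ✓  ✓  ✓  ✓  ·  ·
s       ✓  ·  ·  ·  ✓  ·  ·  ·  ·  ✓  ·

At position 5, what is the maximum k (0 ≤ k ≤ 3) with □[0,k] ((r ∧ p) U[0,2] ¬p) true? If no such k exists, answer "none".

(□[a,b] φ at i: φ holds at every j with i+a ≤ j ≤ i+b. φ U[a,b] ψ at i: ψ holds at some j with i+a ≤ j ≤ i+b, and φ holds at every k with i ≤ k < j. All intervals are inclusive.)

((r ∧ p) U[0,2] ¬p) must hold from j=5 onward; find where it first fails.
  j=5: holds
  j=6: holds
  j=7: holds
  j=8: holds
Holds through j=8; largest k = 3.

3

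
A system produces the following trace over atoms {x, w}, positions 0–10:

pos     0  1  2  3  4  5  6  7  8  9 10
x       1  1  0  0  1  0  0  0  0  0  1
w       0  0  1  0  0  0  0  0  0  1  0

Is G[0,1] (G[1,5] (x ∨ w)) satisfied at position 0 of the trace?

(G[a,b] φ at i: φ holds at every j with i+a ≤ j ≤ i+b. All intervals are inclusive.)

Check G[1,5] (x ∨ w) at every j in [0,1]:
  j=0: fails at 3
  j=1: fails at 3
Fails at j=0 → formula fails.

Does not hold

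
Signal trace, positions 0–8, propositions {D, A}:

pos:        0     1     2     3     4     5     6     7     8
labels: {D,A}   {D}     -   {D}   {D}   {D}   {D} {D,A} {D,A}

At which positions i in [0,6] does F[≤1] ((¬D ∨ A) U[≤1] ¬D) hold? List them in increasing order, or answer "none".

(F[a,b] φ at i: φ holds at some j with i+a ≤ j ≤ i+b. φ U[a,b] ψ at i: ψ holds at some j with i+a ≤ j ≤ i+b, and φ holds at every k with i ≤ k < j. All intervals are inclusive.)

1, 2

Evaluate at each i in [0,6]:
  i=0: ✗ (none in [0,1])
  i=1: ✓ (witness j=2)
  i=2: ✓ (witness j=2)
  i=3: ✗ (none in [3,4])
  i=4: ✗ (none in [4,5])
  i=5: ✗ (none in [5,6])
  i=6: ✗ (none in [6,7])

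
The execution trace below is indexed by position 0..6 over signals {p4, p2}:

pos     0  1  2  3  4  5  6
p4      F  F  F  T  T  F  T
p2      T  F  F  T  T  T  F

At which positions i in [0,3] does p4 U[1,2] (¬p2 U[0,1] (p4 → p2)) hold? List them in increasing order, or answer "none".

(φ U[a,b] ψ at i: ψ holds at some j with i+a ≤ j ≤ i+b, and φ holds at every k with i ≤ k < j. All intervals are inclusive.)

Evaluate at each i in [0,3]:
  i=0: ✗ (lhs fails at k=0 before rhs at j=1)
  i=1: ✗ (lhs fails at k=1 before rhs at j=2)
  i=2: ✗ (lhs fails at k=2 before rhs at j=3)
  i=3: ✓ (rhs at j=4; lhs holds on [3,3])

3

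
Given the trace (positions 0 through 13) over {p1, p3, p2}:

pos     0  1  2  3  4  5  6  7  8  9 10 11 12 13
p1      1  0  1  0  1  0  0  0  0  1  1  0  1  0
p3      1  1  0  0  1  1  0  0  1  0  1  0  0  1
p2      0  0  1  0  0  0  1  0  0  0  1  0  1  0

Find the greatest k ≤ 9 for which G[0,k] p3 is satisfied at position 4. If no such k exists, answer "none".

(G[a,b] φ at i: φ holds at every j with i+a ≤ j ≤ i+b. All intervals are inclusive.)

1

p3 must hold from j=4 onward; find where it first fails.
  j=4: holds
  j=5: holds
  j=6: fails
Holds on [4,5], so largest k = 1.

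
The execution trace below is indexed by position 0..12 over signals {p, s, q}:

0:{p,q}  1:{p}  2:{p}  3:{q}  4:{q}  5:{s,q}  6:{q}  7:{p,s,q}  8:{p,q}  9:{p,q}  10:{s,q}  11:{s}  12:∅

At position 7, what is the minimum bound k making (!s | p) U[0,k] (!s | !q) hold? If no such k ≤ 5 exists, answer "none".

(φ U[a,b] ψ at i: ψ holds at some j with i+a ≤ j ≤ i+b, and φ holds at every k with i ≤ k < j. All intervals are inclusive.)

Need earliest j ≥ 7 with (!s | !q), and (!s | p) at every k in [7,j-1].
  j=7: rhs fails.
  j=8: rhs holds; lhs holds on [7,7]. k = 1.

1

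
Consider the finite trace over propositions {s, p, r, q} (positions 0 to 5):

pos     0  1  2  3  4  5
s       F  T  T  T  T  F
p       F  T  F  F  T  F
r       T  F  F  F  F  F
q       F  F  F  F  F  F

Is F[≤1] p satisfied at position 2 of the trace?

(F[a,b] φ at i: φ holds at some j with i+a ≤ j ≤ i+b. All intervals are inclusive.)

No

Check p at each j in [2,3]:
  j=2: false
  j=3: false
No position in the window satisfies it → formula fails.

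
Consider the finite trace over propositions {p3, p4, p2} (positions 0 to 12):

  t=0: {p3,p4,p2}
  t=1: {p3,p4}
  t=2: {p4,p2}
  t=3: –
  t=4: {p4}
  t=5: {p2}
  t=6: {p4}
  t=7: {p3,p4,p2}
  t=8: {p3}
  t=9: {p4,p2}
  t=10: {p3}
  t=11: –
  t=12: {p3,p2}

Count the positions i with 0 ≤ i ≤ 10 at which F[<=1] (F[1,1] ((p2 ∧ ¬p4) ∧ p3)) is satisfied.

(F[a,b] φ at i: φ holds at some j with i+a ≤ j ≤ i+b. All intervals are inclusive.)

1

Evaluate at each i in [0,10]:
  i=0: ✗ (none in [0,1])
  i=1: ✗ (none in [1,2])
  i=2: ✗ (none in [2,3])
  i=3: ✗ (none in [3,4])
  i=4: ✗ (none in [4,5])
  i=5: ✗ (none in [5,6])
  i=6: ✗ (none in [6,7])
  i=7: ✗ (none in [7,8])
  i=8: ✗ (none in [8,9])
  i=9: ✗ (none in [9,10])
  i=10: ✓ (witness j=11)
Positions where it holds: {10} → 1.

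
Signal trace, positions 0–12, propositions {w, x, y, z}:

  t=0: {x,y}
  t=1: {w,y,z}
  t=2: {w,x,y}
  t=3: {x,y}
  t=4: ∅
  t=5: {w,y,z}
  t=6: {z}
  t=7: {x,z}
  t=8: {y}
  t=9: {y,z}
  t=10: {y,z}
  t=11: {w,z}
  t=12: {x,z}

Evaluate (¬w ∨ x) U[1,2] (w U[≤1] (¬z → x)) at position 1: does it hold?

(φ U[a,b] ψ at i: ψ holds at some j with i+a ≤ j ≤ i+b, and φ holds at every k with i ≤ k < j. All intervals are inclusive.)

Need some j in [2,3] with (w U[≤1] (¬z → x)), and (¬w ∨ x) at every k in [1,j-1].
  j=2: (w U[≤1] (¬z → x)) holds, but (¬w ∨ x) fails at k=1 → not this j.
  j=3: (w U[≤1] (¬z → x)) holds, but (¬w ∨ x) fails at k=1 → not this j.
No j in the window works → until fails.

No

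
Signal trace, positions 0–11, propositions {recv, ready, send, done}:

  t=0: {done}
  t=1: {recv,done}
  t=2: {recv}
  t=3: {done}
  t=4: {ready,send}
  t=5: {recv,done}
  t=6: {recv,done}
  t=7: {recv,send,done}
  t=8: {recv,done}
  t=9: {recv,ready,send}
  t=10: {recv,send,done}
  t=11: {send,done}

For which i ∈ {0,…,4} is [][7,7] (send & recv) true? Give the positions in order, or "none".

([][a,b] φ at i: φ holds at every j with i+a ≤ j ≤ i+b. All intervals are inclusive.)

Evaluate at each i in [0,4]:
  i=0: ✓ (all of [7,7])
  i=1: ✗ (fails at j=8)
  i=2: ✓ (all of [9,9])
  i=3: ✓ (all of [10,10])
  i=4: ✗ (fails at j=11)

0, 2, 3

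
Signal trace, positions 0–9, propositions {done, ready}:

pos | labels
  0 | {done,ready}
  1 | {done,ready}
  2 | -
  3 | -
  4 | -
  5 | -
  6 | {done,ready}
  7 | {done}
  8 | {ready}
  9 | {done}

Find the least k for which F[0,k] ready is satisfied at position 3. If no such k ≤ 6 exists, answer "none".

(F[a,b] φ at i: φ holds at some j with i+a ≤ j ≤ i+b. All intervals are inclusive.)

Scan j = 3,4,… for ready:
  j=3: fails
  j=4: fails
  j=5: fails
  j=6: holds
First hit at j=6, so smallest k = 6-3 = 3.

3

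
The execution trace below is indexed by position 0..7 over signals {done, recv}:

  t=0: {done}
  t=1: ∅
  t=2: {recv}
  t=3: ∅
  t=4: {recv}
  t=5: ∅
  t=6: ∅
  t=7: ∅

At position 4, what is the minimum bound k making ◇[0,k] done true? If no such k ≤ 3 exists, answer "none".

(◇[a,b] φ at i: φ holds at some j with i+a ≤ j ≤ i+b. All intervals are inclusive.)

none

Scan j = 4,5,… for done:
  j=4: fails
  j=5: fails
  j=6: fails
  j=7: fails
No j in [4,7] satisfies it → none.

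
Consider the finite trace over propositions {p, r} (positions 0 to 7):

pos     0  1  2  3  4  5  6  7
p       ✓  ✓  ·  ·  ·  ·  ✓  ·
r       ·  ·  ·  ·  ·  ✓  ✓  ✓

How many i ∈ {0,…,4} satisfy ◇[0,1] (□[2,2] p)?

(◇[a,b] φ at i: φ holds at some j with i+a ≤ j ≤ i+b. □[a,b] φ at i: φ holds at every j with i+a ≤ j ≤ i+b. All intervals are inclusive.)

2

Evaluate at each i in [0,4]:
  i=0: ✗ (none in [0,1])
  i=1: ✗ (none in [1,2])
  i=2: ✗ (none in [2,3])
  i=3: ✓ (witness j=4)
  i=4: ✓ (witness j=4)
Positions where it holds: {3, 4} → 2.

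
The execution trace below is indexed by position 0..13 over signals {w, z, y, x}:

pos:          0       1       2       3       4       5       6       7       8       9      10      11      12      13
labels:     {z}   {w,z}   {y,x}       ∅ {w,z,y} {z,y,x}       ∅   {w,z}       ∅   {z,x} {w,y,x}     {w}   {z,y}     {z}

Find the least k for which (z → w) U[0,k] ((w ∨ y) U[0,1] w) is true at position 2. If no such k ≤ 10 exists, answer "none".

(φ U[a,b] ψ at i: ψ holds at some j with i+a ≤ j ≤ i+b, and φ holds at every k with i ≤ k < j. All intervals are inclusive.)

Need earliest j ≥ 2 with ((w ∨ y) U[0,1] w), and (z → w) at every k in [2,j-1].
  j=2: rhs fails.
  j=3: rhs fails.
  j=4: rhs holds; lhs holds on [2,3]. k = 2.

2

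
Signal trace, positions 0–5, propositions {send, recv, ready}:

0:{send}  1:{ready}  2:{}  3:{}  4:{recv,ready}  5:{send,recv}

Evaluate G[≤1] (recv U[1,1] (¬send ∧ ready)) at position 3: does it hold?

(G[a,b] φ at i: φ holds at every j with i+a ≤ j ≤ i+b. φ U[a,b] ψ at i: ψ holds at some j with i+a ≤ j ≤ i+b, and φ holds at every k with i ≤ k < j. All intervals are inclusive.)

Does not hold

Check (recv U[1,1] (¬send ∧ ready)) at every j in [3,4]:
  j=3: fails
  j=4: fails
Fails at j=3 → formula fails.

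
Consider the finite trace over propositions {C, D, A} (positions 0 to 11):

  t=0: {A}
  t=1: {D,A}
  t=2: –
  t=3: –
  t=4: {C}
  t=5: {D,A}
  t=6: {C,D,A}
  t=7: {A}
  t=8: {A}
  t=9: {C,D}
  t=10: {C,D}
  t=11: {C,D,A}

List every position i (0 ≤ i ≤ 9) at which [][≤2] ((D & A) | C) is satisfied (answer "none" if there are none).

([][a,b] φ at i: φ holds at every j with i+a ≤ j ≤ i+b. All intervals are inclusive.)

Evaluate at each i in [0,9]:
  i=0: ✗ (fails at j=0)
  i=1: ✗ (fails at j=2)
  i=2: ✗ (fails at j=2)
  i=3: ✗ (fails at j=3)
  i=4: ✓ (all of [4,6])
  i=5: ✗ (fails at j=7)
  i=6: ✗ (fails at j=7)
  i=7: ✗ (fails at j=7)
  i=8: ✗ (fails at j=8)
  i=9: ✓ (all of [9,11])

4, 9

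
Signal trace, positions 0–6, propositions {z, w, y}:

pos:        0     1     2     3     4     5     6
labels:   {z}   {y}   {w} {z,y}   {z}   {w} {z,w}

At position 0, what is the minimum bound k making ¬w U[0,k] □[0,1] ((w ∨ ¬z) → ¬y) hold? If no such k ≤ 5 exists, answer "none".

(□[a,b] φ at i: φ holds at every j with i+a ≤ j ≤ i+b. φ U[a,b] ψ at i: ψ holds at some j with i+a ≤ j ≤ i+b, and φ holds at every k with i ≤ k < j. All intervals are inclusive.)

2

Need earliest j ≥ 0 with □[0,1] ((w ∨ ¬z) → ¬y), and ¬w at every k in [0,j-1].
  j=0: rhs fails.
  j=1: rhs fails.
  j=2: rhs holds; lhs holds on [0,1]. k = 2.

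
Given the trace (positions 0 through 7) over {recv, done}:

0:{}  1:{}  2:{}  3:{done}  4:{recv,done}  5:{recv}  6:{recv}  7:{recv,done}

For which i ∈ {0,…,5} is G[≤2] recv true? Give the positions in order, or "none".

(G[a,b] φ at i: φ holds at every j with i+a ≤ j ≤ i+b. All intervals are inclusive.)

4, 5

Evaluate at each i in [0,5]:
  i=0: ✗ (fails at j=0)
  i=1: ✗ (fails at j=1)
  i=2: ✗ (fails at j=2)
  i=3: ✗ (fails at j=3)
  i=4: ✓ (all of [4,6])
  i=5: ✓ (all of [5,7])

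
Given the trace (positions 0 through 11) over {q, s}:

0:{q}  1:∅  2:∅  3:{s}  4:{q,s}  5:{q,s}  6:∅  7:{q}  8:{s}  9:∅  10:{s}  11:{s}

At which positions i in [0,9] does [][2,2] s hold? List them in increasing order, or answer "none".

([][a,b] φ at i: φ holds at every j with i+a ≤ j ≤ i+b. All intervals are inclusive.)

1, 2, 3, 6, 8, 9

Evaluate at each i in [0,9]:
  i=0: ✗ (fails at j=2)
  i=1: ✓ (all of [3,3])
  i=2: ✓ (all of [4,4])
  i=3: ✓ (all of [5,5])
  i=4: ✗ (fails at j=6)
  i=5: ✗ (fails at j=7)
  i=6: ✓ (all of [8,8])
  i=7: ✗ (fails at j=9)
  i=8: ✓ (all of [10,10])
  i=9: ✓ (all of [11,11])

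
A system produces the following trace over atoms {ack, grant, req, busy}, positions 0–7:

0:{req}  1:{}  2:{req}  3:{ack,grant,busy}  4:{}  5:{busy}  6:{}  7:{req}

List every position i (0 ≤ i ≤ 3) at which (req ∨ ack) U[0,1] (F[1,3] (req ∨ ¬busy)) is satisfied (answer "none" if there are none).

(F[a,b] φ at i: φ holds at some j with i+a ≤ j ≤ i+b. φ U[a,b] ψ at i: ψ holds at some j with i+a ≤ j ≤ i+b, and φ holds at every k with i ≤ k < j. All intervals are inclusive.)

0, 1, 2, 3

Evaluate at each i in [0,3]:
  i=0: ✓ (rhs at j=0)
  i=1: ✓ (rhs at j=1)
  i=2: ✓ (rhs at j=2)
  i=3: ✓ (rhs at j=3)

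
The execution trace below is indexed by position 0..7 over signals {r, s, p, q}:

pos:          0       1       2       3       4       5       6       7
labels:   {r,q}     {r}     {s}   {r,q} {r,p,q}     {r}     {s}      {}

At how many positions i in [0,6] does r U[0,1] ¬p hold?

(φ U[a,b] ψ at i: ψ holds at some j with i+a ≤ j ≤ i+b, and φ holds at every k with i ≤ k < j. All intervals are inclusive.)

Evaluate at each i in [0,6]:
  i=0: ✓ (rhs at j=0)
  i=1: ✓ (rhs at j=1)
  i=2: ✓ (rhs at j=2)
  i=3: ✓ (rhs at j=3)
  i=4: ✓ (rhs at j=5; lhs holds on [4,4])
  i=5: ✓ (rhs at j=5)
  i=6: ✓ (rhs at j=6)
Positions where it holds: {0, 1, 2, 3, 4, 5, 6} → 7.

7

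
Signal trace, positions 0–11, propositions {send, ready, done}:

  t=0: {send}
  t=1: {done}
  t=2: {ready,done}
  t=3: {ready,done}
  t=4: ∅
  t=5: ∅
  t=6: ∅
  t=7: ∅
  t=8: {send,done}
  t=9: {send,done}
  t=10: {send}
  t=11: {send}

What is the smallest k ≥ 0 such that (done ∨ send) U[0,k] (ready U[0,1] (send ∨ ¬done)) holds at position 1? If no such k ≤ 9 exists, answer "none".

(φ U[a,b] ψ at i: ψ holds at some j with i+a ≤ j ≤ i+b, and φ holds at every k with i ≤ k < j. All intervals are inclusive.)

Need earliest j ≥ 1 with (ready U[0,1] (send ∨ ¬done)), and (done ∨ send) at every k in [1,j-1].
  j=1: rhs fails.
  j=2: rhs fails.
  j=3: rhs holds; lhs holds on [1,2]. k = 2.

2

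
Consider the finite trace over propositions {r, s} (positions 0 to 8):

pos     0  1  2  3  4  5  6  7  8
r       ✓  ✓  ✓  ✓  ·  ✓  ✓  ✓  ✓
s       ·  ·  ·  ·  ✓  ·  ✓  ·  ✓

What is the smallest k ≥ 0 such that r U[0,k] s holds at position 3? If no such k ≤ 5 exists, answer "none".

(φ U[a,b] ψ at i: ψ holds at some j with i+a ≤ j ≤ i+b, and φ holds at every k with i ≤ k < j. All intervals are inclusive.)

1

Need earliest j ≥ 3 with s, and r at every k in [3,j-1].
  j=3: rhs fails.
  j=4: rhs holds; lhs holds on [3,3]. k = 1.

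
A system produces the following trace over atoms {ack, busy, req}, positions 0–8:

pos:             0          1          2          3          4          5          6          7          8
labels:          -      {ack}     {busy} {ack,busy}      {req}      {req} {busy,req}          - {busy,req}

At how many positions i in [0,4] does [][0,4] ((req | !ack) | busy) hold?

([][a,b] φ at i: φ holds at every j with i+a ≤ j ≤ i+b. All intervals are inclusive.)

3

Evaluate at each i in [0,4]:
  i=0: ✗ (fails at j=1)
  i=1: ✗ (fails at j=1)
  i=2: ✓ (all of [2,6])
  i=3: ✓ (all of [3,7])
  i=4: ✓ (all of [4,8])
Positions where it holds: {2, 3, 4} → 3.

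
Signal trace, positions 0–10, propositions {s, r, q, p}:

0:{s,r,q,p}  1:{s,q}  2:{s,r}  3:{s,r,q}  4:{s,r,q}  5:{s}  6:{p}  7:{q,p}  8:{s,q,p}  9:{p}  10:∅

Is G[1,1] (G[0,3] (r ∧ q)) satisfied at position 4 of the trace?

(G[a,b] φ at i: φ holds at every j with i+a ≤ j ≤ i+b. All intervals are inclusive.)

False

Check G[0,3] (r ∧ q) at every j in [5,5]:
  j=5: fails at 5
Fails at j=5 → formula fails.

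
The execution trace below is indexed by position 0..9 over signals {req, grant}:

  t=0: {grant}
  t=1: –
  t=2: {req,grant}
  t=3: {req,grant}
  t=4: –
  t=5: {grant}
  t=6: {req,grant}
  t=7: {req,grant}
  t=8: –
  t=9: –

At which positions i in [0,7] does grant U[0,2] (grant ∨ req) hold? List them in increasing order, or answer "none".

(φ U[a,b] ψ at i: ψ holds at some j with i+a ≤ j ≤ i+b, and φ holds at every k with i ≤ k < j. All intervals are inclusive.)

Evaluate at each i in [0,7]:
  i=0: ✓ (rhs at j=0)
  i=1: ✗ (lhs fails at k=1 before rhs at j=2)
  i=2: ✓ (rhs at j=2)
  i=3: ✓ (rhs at j=3)
  i=4: ✗ (lhs fails at k=4 before rhs at j=5)
  i=5: ✓ (rhs at j=5)
  i=6: ✓ (rhs at j=6)
  i=7: ✓ (rhs at j=7)

0, 2, 3, 5, 6, 7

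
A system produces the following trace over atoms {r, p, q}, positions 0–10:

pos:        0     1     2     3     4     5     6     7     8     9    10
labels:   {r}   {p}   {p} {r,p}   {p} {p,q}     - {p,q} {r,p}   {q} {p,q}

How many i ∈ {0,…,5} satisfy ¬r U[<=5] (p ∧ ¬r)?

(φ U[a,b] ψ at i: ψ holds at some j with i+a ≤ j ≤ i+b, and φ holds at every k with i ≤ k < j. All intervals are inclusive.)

Evaluate at each i in [0,5]:
  i=0: ✗ (lhs fails at k=0 before rhs at j=1)
  i=1: ✓ (rhs at j=1)
  i=2: ✓ (rhs at j=2)
  i=3: ✗ (lhs fails at k=3 before rhs at j=4)
  i=4: ✓ (rhs at j=4)
  i=5: ✓ (rhs at j=5)
Positions where it holds: {1, 2, 4, 5} → 4.

4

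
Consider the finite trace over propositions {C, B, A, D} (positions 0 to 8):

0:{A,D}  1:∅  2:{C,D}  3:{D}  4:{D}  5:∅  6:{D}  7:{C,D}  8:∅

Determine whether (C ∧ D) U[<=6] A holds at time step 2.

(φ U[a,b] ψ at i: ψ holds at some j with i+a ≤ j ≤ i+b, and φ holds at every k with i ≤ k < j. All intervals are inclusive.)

No

Need some j in [2,8] with A, and (C ∧ D) at every k in [2,j-1].
  j=2: A false.
  j=3: A false.
  j=4: A false.
  j=5: A false.
  j=6: A false.
  j=7: A false.
  j=8: A false.
No j in the window works → until fails.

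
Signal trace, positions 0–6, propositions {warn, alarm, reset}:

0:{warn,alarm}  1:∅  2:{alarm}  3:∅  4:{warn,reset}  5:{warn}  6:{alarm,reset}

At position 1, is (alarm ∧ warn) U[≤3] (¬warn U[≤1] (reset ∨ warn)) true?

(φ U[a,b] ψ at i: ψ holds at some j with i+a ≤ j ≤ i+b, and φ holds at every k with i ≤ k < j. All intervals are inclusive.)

No

Need some j in [1,4] with (¬warn U[≤1] (reset ∨ warn)), and (alarm ∧ warn) at every k in [1,j-1].
  j=1: (¬warn U[≤1] (reset ∨ warn)) — fails.
  j=2: (¬warn U[≤1] (reset ∨ warn)) — fails.
  j=3: (¬warn U[≤1] (reset ∨ warn)) holds, but (alarm ∧ warn) fails at k=1 → not this j.
  j=4: (¬warn U[≤1] (reset ∨ warn)) holds, but (alarm ∧ warn) fails at k=1 → not this j.
No j in the window works → until fails.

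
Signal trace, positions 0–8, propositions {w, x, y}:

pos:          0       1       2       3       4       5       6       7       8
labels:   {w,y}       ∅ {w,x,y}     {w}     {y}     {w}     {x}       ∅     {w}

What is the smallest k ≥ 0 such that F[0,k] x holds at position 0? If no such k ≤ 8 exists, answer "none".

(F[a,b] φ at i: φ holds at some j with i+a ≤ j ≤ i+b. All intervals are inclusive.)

2

Scan j = 0,1,… for x:
  j=0: fails
  j=1: fails
  j=2: holds
First hit at j=2, so smallest k = 2-0 = 2.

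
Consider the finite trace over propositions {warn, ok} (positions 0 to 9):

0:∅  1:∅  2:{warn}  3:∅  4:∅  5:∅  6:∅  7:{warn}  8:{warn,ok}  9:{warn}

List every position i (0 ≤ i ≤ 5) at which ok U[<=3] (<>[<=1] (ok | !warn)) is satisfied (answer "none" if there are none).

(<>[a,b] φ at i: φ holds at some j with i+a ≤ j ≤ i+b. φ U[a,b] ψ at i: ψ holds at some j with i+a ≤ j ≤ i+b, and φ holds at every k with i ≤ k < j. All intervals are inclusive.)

0, 1, 2, 3, 4, 5

Evaluate at each i in [0,5]:
  i=0: ✓ (rhs at j=0)
  i=1: ✓ (rhs at j=1)
  i=2: ✓ (rhs at j=2)
  i=3: ✓ (rhs at j=3)
  i=4: ✓ (rhs at j=4)
  i=5: ✓ (rhs at j=5)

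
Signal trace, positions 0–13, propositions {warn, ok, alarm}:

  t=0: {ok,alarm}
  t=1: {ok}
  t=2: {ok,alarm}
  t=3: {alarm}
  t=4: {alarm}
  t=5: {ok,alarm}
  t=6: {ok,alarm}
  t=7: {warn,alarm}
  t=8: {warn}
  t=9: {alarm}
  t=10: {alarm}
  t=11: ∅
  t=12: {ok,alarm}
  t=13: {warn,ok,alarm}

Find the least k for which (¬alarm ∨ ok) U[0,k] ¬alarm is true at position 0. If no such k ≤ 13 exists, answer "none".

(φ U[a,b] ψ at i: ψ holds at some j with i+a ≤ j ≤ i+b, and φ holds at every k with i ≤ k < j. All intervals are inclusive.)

Need earliest j ≥ 0 with ¬alarm, and (¬alarm ∨ ok) at every k in [0,j-1].
  j=0: rhs fails.
  j=1: rhs holds; lhs holds on [0,0]. k = 1.

1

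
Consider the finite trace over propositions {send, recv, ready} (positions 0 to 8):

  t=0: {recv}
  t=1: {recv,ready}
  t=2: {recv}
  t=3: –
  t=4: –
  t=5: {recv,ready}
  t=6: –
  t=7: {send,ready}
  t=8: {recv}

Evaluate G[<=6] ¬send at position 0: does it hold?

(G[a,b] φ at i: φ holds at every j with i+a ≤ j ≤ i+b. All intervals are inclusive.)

Check ¬send at every j in [0,6]:
  j=0: true
  j=1: true
  j=2: true
  j=3: true
  j=4: true
  j=5: true
  j=6: true
All positions satisfy it → formula holds.

True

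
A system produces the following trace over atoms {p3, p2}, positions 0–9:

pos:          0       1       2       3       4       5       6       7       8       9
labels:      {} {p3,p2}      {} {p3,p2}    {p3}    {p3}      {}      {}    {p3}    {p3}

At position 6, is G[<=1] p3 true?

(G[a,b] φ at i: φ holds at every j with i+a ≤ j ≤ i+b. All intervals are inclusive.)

Check p3 at every j in [6,7]:
  j=6: false
  j=7: false
Fails at j=6 → formula fails.

Does not hold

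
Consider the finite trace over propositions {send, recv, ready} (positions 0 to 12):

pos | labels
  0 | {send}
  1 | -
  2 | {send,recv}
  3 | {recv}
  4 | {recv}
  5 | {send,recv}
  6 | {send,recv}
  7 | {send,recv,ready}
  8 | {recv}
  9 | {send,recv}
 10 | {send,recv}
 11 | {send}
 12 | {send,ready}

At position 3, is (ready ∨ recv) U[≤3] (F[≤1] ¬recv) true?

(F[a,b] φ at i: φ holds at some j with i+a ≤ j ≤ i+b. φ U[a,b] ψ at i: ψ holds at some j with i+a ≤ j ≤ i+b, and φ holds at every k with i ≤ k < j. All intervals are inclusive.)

Does not hold

Need some j in [3,6] with F[≤1] ¬recv, and (ready ∨ recv) at every k in [3,j-1].
  j=3: F[≤1] ¬recv — fails (none in [3,4]).
  j=4: F[≤1] ¬recv — fails (none in [4,5]).
  j=5: F[≤1] ¬recv — fails (none in [5,6]).
  j=6: F[≤1] ¬recv — fails (none in [6,7]).
No j in the window works → until fails.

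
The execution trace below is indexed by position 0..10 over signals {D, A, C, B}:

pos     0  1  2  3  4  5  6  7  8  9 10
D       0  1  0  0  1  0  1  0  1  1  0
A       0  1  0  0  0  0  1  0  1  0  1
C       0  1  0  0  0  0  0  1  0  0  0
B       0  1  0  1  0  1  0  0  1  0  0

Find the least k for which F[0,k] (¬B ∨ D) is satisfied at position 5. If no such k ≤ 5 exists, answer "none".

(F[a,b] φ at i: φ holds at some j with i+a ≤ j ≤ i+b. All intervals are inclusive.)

Scan j = 5,6,… for (¬B ∨ D):
  j=5: fails
  j=6: holds
First hit at j=6, so smallest k = 6-5 = 1.

1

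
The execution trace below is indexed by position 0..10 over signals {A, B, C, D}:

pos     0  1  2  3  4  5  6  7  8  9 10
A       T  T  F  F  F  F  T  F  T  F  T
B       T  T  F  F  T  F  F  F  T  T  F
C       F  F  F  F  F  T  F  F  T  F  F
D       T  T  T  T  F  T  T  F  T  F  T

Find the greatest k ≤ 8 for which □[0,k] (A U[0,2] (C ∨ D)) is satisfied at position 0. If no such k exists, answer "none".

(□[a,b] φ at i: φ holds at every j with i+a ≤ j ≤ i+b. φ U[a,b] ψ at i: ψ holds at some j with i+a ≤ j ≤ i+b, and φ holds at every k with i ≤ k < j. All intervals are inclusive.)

(A U[0,2] (C ∨ D)) must hold from j=0 onward; find where it first fails.
  j=0: holds
  j=1: holds
  j=2: holds
  j=3: holds
  j=4: fails
Holds on [0,3], so largest k = 3.

3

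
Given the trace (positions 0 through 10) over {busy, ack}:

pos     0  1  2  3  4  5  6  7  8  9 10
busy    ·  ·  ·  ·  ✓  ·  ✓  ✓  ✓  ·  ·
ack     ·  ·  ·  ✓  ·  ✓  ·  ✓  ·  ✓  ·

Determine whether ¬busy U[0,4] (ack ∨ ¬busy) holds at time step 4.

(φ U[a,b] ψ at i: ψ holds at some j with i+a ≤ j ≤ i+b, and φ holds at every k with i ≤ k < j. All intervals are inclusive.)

Need some j in [4,8] with (ack ∨ ¬busy), and ¬busy at every k in [4,j-1].
  j=4: (ack ∨ ¬busy) false.
  j=5: (ack ∨ ¬busy) holds, but ¬busy fails at k=4 → not this j.
  j=6: (ack ∨ ¬busy) false.
  j=7: (ack ∨ ¬busy) holds, but ¬busy fails at k=4 → not this j.
  j=8: (ack ∨ ¬busy) false.
No j in the window works → until fails.

No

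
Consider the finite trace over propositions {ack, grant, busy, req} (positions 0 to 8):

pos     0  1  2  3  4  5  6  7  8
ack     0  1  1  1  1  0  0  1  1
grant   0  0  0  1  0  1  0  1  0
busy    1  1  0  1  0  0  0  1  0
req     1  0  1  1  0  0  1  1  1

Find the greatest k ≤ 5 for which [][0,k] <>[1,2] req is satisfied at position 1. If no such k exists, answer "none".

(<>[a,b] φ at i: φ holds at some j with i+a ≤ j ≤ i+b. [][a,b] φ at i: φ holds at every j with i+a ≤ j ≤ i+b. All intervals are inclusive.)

1

<>[1,2] req must hold from j=1 onward; find where it first fails.
  j=1: holds
  j=2: holds
  j=3: fails
Holds on [1,2], so largest k = 1.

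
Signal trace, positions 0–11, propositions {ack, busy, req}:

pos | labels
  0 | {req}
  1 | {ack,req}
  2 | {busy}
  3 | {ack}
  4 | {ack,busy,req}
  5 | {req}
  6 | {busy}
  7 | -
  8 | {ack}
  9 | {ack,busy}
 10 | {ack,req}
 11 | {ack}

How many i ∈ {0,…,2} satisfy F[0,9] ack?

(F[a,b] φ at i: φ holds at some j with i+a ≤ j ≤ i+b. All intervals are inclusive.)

Evaluate at each i in [0,2]:
  i=0: ✓ (witness j=1)
  i=1: ✓ (witness j=1)
  i=2: ✓ (witness j=3)
Positions where it holds: {0, 1, 2} → 3.

3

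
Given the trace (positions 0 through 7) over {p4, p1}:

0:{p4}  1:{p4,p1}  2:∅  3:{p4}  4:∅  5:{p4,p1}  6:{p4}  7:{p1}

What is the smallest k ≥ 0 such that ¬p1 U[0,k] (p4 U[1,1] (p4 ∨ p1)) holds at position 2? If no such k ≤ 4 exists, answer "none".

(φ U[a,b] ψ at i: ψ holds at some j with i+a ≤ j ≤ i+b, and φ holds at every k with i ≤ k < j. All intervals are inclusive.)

Need earliest j ≥ 2 with (p4 U[1,1] (p4 ∨ p1)), and ¬p1 at every k in [2,j-1].
  j=2: rhs fails.
  j=3: rhs fails.
  j=4: rhs fails.
  j=5: rhs holds; lhs holds on [2,4]. k = 3.

3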